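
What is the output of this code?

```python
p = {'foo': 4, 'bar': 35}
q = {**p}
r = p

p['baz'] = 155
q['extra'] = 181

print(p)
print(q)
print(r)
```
{'foo': 4, 'bar': 35, 'baz': 155}
{'foo': 4, 'bar': 35, 'extra': 181}
{'foo': 4, 'bar': 35, 'baz': 155}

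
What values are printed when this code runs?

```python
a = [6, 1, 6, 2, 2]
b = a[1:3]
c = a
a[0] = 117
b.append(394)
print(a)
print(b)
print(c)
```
[117, 1, 6, 2, 2]
[1, 6, 394]
[117, 1, 6, 2, 2]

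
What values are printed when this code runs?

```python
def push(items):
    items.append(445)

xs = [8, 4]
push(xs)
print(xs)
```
[8, 4, 445]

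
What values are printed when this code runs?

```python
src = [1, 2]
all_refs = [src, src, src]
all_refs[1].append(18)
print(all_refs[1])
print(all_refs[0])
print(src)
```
[1, 2, 18]
[1, 2, 18]
[1, 2, 18]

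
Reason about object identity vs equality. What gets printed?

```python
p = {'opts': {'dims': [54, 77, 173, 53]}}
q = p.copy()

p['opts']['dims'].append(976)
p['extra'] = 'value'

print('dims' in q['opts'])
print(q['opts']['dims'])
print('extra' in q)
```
True
[54, 77, 173, 53, 976]
False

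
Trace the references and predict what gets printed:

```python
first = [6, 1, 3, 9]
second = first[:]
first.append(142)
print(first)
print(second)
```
[6, 1, 3, 9, 142]
[6, 1, 3, 9]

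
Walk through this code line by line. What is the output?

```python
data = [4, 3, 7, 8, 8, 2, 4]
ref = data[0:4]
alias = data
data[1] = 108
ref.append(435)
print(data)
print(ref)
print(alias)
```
[4, 108, 7, 8, 8, 2, 4]
[4, 3, 7, 8, 435]
[4, 108, 7, 8, 8, 2, 4]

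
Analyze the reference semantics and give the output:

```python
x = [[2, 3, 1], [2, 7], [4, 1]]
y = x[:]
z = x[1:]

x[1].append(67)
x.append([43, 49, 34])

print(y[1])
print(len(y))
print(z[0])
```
[2, 7, 67]
3
[2, 7, 67]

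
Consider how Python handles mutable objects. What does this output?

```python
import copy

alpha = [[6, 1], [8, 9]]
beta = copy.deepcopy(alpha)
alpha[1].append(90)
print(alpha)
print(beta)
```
[[6, 1], [8, 9, 90]]
[[6, 1], [8, 9]]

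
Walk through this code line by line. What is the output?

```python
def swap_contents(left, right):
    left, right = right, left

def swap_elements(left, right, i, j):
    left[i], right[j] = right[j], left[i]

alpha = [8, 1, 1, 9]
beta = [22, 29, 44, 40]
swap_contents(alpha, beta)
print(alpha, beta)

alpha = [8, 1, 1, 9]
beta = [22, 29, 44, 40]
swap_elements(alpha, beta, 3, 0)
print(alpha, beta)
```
[8, 1, 1, 9] [22, 29, 44, 40]
[8, 1, 1, 22] [9, 29, 44, 40]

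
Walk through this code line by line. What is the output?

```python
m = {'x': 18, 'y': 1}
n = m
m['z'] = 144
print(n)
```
{'x': 18, 'y': 1, 'z': 144}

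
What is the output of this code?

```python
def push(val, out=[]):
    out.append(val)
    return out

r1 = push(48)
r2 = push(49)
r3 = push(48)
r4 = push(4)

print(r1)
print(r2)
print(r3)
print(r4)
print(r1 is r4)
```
[48, 49, 48, 4]
[48, 49, 48, 4]
[48, 49, 48, 4]
[48, 49, 48, 4]
True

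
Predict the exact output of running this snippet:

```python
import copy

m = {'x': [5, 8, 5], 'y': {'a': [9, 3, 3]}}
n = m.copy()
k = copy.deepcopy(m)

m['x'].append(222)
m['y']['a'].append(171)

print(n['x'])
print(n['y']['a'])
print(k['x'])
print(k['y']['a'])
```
[5, 8, 5, 222]
[9, 3, 3, 171]
[5, 8, 5]
[9, 3, 3]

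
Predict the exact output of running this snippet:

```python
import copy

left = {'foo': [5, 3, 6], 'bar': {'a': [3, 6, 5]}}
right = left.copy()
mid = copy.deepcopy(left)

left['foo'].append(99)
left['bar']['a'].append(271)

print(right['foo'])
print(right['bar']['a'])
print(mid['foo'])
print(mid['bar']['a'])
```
[5, 3, 6, 99]
[3, 6, 5, 271]
[5, 3, 6]
[3, 6, 5]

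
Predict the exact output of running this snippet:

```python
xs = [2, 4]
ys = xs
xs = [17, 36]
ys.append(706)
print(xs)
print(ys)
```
[17, 36]
[2, 4, 706]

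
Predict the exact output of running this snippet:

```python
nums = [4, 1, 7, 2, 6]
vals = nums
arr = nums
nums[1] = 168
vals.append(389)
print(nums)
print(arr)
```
[4, 168, 7, 2, 6, 389]
[4, 168, 7, 2, 6, 389]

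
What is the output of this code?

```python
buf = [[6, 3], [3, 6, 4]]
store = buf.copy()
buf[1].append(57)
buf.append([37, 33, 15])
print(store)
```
[[6, 3], [3, 6, 4, 57]]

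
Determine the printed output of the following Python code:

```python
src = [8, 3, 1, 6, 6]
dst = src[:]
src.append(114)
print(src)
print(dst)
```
[8, 3, 1, 6, 6, 114]
[8, 3, 1, 6, 6]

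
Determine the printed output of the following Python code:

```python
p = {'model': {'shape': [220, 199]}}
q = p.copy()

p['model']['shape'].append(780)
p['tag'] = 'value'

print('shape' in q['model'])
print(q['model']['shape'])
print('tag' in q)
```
True
[220, 199, 780]
False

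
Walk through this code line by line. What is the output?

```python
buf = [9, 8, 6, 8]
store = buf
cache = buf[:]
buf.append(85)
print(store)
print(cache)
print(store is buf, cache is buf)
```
[9, 8, 6, 8, 85]
[9, 8, 6, 8]
True False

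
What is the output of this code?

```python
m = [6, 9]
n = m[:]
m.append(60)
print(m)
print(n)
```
[6, 9, 60]
[6, 9]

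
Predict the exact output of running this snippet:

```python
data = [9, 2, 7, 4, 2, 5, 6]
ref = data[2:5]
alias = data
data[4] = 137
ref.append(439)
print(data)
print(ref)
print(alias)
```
[9, 2, 7, 4, 137, 5, 6]
[7, 4, 2, 439]
[9, 2, 7, 4, 137, 5, 6]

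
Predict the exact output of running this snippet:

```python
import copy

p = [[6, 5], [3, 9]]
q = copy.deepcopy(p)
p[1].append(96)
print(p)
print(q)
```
[[6, 5], [3, 9, 96]]
[[6, 5], [3, 9]]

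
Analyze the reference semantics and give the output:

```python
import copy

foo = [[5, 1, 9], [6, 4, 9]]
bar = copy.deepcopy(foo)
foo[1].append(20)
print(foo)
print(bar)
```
[[5, 1, 9], [6, 4, 9, 20]]
[[5, 1, 9], [6, 4, 9]]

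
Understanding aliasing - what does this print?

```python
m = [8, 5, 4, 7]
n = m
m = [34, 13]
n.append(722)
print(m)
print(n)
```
[34, 13]
[8, 5, 4, 7, 722]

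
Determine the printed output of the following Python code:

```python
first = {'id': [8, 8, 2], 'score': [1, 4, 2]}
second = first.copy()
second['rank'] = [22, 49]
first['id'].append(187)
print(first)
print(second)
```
{'id': [8, 8, 2, 187], 'score': [1, 4, 2]}
{'id': [8, 8, 2, 187], 'score': [1, 4, 2], 'rank': [22, 49]}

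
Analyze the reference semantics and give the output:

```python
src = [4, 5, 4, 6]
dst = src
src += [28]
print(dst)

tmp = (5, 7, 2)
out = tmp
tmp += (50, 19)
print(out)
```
[4, 5, 4, 6, 28]
(5, 7, 2)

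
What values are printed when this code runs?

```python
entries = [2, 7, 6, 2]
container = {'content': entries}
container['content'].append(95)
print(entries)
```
[2, 7, 6, 2, 95]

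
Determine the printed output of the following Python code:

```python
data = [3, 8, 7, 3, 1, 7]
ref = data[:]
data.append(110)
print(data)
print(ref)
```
[3, 8, 7, 3, 1, 7, 110]
[3, 8, 7, 3, 1, 7]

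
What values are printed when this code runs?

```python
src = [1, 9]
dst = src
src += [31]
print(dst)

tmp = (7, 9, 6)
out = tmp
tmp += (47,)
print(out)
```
[1, 9, 31]
(7, 9, 6)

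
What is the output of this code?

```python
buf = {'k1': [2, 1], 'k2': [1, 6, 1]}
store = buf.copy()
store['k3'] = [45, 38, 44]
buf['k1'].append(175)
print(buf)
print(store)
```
{'k1': [2, 1, 175], 'k2': [1, 6, 1]}
{'k1': [2, 1, 175], 'k2': [1, 6, 1], 'k3': [45, 38, 44]}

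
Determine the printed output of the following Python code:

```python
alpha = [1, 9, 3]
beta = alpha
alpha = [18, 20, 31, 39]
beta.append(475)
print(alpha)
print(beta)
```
[18, 20, 31, 39]
[1, 9, 3, 475]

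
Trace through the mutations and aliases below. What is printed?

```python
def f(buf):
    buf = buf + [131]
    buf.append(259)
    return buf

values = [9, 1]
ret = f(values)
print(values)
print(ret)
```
[9, 1]
[9, 1, 131, 259]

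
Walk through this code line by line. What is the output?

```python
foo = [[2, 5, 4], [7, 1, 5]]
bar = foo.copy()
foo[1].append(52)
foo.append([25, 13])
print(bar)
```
[[2, 5, 4], [7, 1, 5, 52]]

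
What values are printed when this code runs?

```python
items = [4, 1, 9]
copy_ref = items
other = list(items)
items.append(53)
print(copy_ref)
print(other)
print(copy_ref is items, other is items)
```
[4, 1, 9, 53]
[4, 1, 9]
True False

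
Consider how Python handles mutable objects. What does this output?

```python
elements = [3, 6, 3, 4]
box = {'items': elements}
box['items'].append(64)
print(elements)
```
[3, 6, 3, 4, 64]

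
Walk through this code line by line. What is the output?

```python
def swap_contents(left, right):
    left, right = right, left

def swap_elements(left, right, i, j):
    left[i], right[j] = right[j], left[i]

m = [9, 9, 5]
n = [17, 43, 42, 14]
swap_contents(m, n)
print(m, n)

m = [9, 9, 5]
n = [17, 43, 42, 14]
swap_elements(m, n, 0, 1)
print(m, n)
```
[9, 9, 5] [17, 43, 42, 14]
[43, 9, 5] [17, 9, 42, 14]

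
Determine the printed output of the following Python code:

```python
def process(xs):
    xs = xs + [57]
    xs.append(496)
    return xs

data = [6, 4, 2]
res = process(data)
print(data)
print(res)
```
[6, 4, 2]
[6, 4, 2, 57, 496]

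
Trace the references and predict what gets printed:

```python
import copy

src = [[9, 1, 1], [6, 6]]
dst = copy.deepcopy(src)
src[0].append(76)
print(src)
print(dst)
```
[[9, 1, 1, 76], [6, 6]]
[[9, 1, 1], [6, 6]]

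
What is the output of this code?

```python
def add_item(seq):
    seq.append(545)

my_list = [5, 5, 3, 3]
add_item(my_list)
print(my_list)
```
[5, 5, 3, 3, 545]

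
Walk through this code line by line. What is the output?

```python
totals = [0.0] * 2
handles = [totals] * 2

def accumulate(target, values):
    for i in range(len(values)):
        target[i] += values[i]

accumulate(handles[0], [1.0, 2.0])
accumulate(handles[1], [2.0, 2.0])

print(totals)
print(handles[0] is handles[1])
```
[3.0, 4.0]
True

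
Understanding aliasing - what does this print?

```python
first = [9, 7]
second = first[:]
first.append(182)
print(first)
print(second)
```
[9, 7, 182]
[9, 7]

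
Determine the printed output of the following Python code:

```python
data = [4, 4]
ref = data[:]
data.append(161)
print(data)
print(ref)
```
[4, 4, 161]
[4, 4]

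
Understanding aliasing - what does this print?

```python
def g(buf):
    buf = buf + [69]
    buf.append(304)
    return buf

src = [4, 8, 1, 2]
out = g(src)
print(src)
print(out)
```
[4, 8, 1, 2]
[4, 8, 1, 2, 69, 304]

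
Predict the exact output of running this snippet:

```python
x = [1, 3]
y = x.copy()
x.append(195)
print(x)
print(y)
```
[1, 3, 195]
[1, 3]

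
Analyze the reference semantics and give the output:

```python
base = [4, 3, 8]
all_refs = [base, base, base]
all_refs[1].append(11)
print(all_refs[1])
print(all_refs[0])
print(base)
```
[4, 3, 8, 11]
[4, 3, 8, 11]
[4, 3, 8, 11]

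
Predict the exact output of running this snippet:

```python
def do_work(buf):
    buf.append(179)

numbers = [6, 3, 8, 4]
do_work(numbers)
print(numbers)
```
[6, 3, 8, 4, 179]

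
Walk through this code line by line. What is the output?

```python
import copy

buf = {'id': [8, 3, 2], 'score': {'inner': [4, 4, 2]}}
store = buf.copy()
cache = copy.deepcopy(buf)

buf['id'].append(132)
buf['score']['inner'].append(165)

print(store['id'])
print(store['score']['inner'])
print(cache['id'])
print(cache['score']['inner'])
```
[8, 3, 2, 132]
[4, 4, 2, 165]
[8, 3, 2]
[4, 4, 2]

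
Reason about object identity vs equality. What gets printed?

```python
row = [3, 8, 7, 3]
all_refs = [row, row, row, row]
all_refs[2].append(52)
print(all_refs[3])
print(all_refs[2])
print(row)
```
[3, 8, 7, 3, 52]
[3, 8, 7, 3, 52]
[3, 8, 7, 3, 52]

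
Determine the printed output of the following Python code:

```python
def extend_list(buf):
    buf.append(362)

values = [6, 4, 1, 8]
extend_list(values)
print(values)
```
[6, 4, 1, 8, 362]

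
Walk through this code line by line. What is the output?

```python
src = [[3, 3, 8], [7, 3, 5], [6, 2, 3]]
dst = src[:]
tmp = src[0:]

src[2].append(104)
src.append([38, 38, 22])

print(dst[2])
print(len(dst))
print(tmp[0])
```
[6, 2, 3, 104]
3
[3, 3, 8]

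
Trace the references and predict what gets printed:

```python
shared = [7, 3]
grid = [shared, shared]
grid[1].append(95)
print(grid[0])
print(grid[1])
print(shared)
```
[7, 3, 95]
[7, 3, 95]
[7, 3, 95]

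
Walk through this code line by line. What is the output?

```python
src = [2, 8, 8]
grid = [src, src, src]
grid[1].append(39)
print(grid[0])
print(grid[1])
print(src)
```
[2, 8, 8, 39]
[2, 8, 8, 39]
[2, 8, 8, 39]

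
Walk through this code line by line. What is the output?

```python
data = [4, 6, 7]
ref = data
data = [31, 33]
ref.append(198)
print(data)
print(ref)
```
[31, 33]
[4, 6, 7, 198]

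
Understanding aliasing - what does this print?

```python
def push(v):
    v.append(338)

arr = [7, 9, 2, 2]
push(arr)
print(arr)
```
[7, 9, 2, 2, 338]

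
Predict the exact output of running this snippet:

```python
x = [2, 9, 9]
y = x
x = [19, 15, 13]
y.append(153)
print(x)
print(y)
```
[19, 15, 13]
[2, 9, 9, 153]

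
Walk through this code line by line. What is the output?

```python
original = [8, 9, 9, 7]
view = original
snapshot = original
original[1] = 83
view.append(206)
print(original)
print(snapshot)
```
[8, 83, 9, 7, 206]
[8, 83, 9, 7, 206]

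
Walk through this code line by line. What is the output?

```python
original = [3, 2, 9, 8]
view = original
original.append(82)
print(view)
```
[3, 2, 9, 8, 82]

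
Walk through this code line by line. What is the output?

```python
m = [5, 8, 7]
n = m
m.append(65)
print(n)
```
[5, 8, 7, 65]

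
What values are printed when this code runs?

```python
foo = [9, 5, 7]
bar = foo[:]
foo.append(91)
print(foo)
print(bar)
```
[9, 5, 7, 91]
[9, 5, 7]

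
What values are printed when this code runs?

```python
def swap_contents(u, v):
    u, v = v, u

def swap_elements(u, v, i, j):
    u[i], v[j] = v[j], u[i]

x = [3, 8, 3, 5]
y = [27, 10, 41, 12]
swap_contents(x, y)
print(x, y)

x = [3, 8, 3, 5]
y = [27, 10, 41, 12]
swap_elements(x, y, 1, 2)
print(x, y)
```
[3, 8, 3, 5] [27, 10, 41, 12]
[3, 41, 3, 5] [27, 10, 8, 12]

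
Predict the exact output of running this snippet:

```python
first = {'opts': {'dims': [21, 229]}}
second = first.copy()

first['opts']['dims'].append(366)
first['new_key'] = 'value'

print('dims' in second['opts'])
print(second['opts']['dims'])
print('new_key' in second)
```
True
[21, 229, 366]
False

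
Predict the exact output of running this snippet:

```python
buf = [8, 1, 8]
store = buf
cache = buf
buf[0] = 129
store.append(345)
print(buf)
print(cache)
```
[129, 1, 8, 345]
[129, 1, 8, 345]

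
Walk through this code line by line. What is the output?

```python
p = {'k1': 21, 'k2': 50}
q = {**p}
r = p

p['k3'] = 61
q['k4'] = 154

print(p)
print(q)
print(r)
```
{'k1': 21, 'k2': 50, 'k3': 61}
{'k1': 21, 'k2': 50, 'k4': 154}
{'k1': 21, 'k2': 50, 'k3': 61}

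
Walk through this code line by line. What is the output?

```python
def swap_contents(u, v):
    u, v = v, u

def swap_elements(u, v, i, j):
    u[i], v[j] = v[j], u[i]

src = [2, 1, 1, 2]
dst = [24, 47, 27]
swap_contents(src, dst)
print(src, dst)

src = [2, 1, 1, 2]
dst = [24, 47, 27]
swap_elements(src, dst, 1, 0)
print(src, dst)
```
[2, 1, 1, 2] [24, 47, 27]
[2, 24, 1, 2] [1, 47, 27]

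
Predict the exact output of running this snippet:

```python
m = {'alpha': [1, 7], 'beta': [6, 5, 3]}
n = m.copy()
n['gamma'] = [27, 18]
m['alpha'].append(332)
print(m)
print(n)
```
{'alpha': [1, 7, 332], 'beta': [6, 5, 3]}
{'alpha': [1, 7, 332], 'beta': [6, 5, 3], 'gamma': [27, 18]}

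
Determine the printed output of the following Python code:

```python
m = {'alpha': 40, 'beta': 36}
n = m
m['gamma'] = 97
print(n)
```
{'alpha': 40, 'beta': 36, 'gamma': 97}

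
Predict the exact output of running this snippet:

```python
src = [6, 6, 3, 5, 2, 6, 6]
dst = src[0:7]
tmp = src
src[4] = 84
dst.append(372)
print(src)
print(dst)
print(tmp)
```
[6, 6, 3, 5, 84, 6, 6]
[6, 6, 3, 5, 2, 6, 6, 372]
[6, 6, 3, 5, 84, 6, 6]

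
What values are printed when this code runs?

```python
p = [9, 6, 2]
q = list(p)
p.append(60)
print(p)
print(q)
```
[9, 6, 2, 60]
[9, 6, 2]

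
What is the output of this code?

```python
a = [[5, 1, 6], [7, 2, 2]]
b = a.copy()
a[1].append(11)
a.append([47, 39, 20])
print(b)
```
[[5, 1, 6], [7, 2, 2, 11]]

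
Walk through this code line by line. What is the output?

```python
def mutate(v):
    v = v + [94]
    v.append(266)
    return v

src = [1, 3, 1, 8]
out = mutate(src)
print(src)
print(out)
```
[1, 3, 1, 8]
[1, 3, 1, 8, 94, 266]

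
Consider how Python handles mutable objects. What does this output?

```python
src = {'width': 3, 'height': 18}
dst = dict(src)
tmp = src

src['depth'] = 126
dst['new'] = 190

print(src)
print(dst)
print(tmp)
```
{'width': 3, 'height': 18, 'depth': 126}
{'width': 3, 'height': 18, 'new': 190}
{'width': 3, 'height': 18, 'depth': 126}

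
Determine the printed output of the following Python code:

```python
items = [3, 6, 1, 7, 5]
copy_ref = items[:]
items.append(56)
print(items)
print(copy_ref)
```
[3, 6, 1, 7, 5, 56]
[3, 6, 1, 7, 5]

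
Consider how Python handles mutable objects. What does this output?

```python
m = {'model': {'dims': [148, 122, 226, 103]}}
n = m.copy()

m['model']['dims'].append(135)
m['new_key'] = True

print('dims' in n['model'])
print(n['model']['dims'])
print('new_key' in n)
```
True
[148, 122, 226, 103, 135]
False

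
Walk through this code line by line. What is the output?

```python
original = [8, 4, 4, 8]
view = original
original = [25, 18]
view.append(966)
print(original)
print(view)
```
[25, 18]
[8, 4, 4, 8, 966]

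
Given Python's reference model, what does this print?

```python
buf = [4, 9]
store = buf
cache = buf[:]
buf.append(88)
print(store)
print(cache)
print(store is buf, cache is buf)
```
[4, 9, 88]
[4, 9]
True False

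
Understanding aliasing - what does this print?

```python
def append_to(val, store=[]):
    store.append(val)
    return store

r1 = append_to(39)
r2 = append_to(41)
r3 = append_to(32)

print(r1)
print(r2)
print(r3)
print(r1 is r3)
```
[39, 41, 32]
[39, 41, 32]
[39, 41, 32]
True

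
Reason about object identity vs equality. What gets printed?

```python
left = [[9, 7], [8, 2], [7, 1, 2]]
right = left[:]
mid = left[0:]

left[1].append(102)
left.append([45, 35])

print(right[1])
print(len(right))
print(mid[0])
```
[8, 2, 102]
3
[9, 7]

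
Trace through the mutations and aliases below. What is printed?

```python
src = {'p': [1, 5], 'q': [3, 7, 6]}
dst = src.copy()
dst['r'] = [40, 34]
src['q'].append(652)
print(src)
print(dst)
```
{'p': [1, 5], 'q': [3, 7, 6, 652]}
{'p': [1, 5], 'q': [3, 7, 6, 652], 'r': [40, 34]}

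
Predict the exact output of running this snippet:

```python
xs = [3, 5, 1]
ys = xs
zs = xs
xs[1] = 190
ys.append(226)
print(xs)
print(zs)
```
[3, 190, 1, 226]
[3, 190, 1, 226]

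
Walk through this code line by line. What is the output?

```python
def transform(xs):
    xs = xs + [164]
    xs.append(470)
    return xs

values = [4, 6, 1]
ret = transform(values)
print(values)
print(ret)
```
[4, 6, 1]
[4, 6, 1, 164, 470]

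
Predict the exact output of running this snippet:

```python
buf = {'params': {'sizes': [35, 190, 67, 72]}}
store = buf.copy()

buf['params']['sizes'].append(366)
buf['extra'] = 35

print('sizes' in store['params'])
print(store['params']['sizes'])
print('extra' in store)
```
True
[35, 190, 67, 72, 366]
False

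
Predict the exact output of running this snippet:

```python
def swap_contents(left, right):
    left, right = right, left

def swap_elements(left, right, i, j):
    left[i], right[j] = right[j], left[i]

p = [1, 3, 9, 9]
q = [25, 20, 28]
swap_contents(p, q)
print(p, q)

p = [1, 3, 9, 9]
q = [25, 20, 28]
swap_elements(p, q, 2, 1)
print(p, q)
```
[1, 3, 9, 9] [25, 20, 28]
[1, 3, 20, 9] [25, 9, 28]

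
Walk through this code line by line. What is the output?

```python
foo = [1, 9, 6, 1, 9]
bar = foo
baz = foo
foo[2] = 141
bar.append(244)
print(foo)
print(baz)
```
[1, 9, 141, 1, 9, 244]
[1, 9, 141, 1, 9, 244]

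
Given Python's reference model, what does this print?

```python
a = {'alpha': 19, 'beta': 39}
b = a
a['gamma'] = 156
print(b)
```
{'alpha': 19, 'beta': 39, 'gamma': 156}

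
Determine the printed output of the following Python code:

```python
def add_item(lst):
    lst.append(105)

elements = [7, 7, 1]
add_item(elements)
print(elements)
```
[7, 7, 1, 105]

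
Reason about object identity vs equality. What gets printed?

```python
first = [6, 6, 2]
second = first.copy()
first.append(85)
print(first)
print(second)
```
[6, 6, 2, 85]
[6, 6, 2]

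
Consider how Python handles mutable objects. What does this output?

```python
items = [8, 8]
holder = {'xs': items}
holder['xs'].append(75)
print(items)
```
[8, 8, 75]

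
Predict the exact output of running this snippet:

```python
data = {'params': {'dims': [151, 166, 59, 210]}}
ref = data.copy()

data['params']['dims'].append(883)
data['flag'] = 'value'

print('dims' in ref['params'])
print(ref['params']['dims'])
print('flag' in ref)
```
True
[151, 166, 59, 210, 883]
False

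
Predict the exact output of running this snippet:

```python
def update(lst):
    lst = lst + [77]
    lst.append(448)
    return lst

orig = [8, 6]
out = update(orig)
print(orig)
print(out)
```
[8, 6]
[8, 6, 77, 448]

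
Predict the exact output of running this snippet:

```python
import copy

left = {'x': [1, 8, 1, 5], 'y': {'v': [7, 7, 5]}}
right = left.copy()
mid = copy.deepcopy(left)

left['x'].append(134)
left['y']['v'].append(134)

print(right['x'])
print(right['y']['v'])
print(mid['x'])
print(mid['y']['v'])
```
[1, 8, 1, 5, 134]
[7, 7, 5, 134]
[1, 8, 1, 5]
[7, 7, 5]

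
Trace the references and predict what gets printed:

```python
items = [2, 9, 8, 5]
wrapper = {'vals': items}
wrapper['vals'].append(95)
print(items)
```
[2, 9, 8, 5, 95]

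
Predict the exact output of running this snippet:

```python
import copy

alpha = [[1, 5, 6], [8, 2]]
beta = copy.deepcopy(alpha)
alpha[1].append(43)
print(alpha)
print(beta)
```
[[1, 5, 6], [8, 2, 43]]
[[1, 5, 6], [8, 2]]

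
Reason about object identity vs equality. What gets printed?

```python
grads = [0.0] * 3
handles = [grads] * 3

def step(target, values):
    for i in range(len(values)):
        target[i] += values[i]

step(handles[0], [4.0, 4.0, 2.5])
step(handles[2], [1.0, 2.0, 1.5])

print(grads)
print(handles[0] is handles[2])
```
[5.0, 6.0, 4.0]
True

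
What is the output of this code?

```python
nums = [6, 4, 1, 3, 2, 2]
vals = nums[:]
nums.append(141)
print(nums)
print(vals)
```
[6, 4, 1, 3, 2, 2, 141]
[6, 4, 1, 3, 2, 2]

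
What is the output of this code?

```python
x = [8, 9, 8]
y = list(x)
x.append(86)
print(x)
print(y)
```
[8, 9, 8, 86]
[8, 9, 8]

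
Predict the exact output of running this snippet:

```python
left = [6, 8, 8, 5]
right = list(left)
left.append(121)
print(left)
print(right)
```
[6, 8, 8, 5, 121]
[6, 8, 8, 5]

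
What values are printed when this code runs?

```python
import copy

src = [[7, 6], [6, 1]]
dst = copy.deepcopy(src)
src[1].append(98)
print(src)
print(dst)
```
[[7, 6], [6, 1, 98]]
[[7, 6], [6, 1]]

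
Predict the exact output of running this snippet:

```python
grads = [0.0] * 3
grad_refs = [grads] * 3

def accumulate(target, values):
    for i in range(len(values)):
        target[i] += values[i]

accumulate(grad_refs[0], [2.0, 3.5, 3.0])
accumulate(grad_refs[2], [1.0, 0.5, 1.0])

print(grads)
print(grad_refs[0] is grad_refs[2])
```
[3.0, 4.0, 4.0]
True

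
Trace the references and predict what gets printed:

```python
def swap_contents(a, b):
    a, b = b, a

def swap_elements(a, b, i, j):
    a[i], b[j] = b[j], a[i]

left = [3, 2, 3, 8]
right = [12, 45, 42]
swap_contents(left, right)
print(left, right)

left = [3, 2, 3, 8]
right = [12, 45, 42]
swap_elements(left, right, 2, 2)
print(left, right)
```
[3, 2, 3, 8] [12, 45, 42]
[3, 2, 42, 8] [12, 45, 3]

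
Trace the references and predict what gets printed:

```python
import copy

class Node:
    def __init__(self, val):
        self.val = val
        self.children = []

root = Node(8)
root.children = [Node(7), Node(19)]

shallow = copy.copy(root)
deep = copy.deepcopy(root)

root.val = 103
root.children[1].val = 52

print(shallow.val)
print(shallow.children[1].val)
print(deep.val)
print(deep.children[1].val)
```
8
52
8
19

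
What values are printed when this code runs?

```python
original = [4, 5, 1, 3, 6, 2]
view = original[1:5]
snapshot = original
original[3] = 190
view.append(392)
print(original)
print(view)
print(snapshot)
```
[4, 5, 1, 190, 6, 2]
[5, 1, 3, 6, 392]
[4, 5, 1, 190, 6, 2]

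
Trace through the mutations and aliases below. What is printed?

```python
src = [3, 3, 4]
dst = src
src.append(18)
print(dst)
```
[3, 3, 4, 18]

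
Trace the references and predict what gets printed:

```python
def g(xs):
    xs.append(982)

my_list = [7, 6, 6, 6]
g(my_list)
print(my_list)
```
[7, 6, 6, 6, 982]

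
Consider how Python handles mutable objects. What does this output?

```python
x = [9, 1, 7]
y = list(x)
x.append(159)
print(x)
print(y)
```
[9, 1, 7, 159]
[9, 1, 7]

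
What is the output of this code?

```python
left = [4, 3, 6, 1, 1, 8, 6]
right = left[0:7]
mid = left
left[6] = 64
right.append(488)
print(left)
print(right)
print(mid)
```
[4, 3, 6, 1, 1, 8, 64]
[4, 3, 6, 1, 1, 8, 6, 488]
[4, 3, 6, 1, 1, 8, 64]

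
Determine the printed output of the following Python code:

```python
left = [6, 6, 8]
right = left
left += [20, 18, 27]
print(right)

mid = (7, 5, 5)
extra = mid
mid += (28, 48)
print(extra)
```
[6, 6, 8, 20, 18, 27]
(7, 5, 5)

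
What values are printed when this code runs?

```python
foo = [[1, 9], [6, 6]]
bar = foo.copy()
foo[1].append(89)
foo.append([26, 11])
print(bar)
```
[[1, 9], [6, 6, 89]]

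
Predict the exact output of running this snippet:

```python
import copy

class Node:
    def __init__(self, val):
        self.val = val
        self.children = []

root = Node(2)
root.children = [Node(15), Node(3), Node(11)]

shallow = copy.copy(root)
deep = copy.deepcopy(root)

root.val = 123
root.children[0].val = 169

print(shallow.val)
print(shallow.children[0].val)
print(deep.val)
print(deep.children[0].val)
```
2
169
2
15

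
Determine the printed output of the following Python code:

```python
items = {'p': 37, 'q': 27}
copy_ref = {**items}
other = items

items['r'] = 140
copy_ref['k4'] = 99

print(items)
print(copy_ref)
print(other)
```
{'p': 37, 'q': 27, 'r': 140}
{'p': 37, 'q': 27, 'k4': 99}
{'p': 37, 'q': 27, 'r': 140}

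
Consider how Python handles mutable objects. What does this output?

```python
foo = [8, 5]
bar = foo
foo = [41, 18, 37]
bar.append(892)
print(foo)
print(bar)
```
[41, 18, 37]
[8, 5, 892]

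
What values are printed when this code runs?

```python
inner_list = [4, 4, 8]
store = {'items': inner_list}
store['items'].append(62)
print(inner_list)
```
[4, 4, 8, 62]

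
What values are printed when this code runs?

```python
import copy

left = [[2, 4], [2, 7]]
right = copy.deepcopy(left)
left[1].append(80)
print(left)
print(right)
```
[[2, 4], [2, 7, 80]]
[[2, 4], [2, 7]]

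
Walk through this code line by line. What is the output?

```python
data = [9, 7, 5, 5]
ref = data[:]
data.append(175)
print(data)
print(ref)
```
[9, 7, 5, 5, 175]
[9, 7, 5, 5]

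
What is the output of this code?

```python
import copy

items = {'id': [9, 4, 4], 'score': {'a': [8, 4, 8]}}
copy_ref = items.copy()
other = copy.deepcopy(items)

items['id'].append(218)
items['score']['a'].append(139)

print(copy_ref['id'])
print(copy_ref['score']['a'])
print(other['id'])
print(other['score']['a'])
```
[9, 4, 4, 218]
[8, 4, 8, 139]
[9, 4, 4]
[8, 4, 8]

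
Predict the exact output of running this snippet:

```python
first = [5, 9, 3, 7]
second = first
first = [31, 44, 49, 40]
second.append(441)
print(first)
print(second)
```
[31, 44, 49, 40]
[5, 9, 3, 7, 441]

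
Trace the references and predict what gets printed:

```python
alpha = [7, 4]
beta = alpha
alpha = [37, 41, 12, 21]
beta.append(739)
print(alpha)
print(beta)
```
[37, 41, 12, 21]
[7, 4, 739]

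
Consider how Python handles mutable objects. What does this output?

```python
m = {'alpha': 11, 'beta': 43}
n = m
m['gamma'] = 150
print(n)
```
{'alpha': 11, 'beta': 43, 'gamma': 150}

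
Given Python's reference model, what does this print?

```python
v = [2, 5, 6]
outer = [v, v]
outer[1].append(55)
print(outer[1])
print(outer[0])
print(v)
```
[2, 5, 6, 55]
[2, 5, 6, 55]
[2, 5, 6, 55]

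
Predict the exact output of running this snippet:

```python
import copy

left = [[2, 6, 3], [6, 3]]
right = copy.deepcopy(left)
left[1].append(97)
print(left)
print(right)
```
[[2, 6, 3], [6, 3, 97]]
[[2, 6, 3], [6, 3]]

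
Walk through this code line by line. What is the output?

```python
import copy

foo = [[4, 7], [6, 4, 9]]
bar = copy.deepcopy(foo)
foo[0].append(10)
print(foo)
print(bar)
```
[[4, 7, 10], [6, 4, 9]]
[[4, 7], [6, 4, 9]]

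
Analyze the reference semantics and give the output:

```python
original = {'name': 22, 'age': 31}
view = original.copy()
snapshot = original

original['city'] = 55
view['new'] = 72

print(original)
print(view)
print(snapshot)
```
{'name': 22, 'age': 31, 'city': 55}
{'name': 22, 'age': 31, 'new': 72}
{'name': 22, 'age': 31, 'city': 55}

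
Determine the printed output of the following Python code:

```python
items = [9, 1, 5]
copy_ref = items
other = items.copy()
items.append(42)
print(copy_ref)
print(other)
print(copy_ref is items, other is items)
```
[9, 1, 5, 42]
[9, 1, 5]
True False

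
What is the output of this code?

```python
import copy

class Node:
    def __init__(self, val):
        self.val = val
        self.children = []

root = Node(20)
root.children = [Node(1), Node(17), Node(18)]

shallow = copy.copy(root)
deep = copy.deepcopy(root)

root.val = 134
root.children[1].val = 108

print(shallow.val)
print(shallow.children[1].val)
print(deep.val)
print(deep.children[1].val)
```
20
108
20
17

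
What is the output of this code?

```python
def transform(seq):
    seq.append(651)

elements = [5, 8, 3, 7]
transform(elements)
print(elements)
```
[5, 8, 3, 7, 651]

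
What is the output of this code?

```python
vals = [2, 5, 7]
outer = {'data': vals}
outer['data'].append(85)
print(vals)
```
[2, 5, 7, 85]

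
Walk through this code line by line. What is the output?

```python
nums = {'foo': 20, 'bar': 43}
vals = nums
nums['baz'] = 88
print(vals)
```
{'foo': 20, 'bar': 43, 'baz': 88}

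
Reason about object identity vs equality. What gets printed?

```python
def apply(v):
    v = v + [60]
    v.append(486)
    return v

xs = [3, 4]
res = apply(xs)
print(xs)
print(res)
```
[3, 4]
[3, 4, 60, 486]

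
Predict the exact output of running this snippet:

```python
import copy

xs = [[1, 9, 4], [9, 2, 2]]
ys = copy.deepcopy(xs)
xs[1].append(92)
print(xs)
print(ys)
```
[[1, 9, 4], [9, 2, 2, 92]]
[[1, 9, 4], [9, 2, 2]]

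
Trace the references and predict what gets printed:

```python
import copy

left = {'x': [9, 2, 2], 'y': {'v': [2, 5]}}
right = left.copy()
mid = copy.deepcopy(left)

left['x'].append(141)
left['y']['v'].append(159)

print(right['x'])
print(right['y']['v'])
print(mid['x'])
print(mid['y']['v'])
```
[9, 2, 2, 141]
[2, 5, 159]
[9, 2, 2]
[2, 5]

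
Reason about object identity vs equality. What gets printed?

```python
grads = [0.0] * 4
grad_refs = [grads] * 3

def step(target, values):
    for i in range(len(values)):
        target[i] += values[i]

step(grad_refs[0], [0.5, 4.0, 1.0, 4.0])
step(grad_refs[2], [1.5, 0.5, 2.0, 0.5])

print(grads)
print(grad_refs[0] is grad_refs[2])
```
[2.0, 4.5, 3.0, 4.5]
True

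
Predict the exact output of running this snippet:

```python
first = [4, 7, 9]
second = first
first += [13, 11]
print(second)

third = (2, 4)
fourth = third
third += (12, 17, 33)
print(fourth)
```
[4, 7, 9, 13, 11]
(2, 4)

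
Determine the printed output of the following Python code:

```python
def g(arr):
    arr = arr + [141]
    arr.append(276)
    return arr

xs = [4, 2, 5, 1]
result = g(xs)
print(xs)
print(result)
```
[4, 2, 5, 1]
[4, 2, 5, 1, 141, 276]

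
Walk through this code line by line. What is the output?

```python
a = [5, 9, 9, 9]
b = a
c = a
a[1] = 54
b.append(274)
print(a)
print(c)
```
[5, 54, 9, 9, 274]
[5, 54, 9, 9, 274]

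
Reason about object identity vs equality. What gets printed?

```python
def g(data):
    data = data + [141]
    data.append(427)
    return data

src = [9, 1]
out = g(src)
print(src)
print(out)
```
[9, 1]
[9, 1, 141, 427]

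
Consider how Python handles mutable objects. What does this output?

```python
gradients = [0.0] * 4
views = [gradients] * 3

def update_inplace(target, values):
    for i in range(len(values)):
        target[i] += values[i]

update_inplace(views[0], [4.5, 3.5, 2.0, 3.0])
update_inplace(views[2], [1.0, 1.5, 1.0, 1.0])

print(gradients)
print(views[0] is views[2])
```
[5.5, 5.0, 3.0, 4.0]
True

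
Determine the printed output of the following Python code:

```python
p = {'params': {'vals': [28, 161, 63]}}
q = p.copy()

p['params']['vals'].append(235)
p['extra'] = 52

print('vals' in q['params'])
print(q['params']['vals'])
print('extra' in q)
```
True
[28, 161, 63, 235]
False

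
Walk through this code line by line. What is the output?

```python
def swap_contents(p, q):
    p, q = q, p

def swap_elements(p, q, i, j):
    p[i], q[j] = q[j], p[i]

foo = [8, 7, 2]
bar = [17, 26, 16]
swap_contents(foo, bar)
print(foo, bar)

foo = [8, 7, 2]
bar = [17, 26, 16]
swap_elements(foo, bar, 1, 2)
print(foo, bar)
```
[8, 7, 2] [17, 26, 16]
[8, 16, 2] [17, 26, 7]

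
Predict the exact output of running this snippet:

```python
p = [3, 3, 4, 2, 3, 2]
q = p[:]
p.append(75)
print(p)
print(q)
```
[3, 3, 4, 2, 3, 2, 75]
[3, 3, 4, 2, 3, 2]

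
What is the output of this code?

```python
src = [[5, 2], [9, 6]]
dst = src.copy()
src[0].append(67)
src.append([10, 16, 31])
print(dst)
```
[[5, 2, 67], [9, 6]]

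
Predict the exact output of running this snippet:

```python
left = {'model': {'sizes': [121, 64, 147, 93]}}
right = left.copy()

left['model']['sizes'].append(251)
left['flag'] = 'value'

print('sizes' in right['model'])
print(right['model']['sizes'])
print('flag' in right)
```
True
[121, 64, 147, 93, 251]
False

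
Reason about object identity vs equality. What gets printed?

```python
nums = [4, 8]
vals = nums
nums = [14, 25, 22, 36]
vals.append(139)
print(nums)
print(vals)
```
[14, 25, 22, 36]
[4, 8, 139]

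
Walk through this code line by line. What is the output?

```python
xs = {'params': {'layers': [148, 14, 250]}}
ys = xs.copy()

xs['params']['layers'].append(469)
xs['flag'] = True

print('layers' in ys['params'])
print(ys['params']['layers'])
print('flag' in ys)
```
True
[148, 14, 250, 469]
False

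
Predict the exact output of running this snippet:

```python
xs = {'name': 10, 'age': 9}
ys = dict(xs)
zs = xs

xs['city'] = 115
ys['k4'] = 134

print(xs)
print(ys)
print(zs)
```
{'name': 10, 'age': 9, 'city': 115}
{'name': 10, 'age': 9, 'k4': 134}
{'name': 10, 'age': 9, 'city': 115}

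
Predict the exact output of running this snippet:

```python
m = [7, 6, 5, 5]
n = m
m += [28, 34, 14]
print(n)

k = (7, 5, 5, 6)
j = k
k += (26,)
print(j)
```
[7, 6, 5, 5, 28, 34, 14]
(7, 5, 5, 6)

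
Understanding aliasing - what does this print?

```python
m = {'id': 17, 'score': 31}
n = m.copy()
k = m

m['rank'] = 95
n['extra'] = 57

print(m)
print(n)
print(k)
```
{'id': 17, 'score': 31, 'rank': 95}
{'id': 17, 'score': 31, 'extra': 57}
{'id': 17, 'score': 31, 'rank': 95}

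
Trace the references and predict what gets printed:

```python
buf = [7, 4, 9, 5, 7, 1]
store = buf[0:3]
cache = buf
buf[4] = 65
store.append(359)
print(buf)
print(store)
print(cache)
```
[7, 4, 9, 5, 65, 1]
[7, 4, 9, 359]
[7, 4, 9, 5, 65, 1]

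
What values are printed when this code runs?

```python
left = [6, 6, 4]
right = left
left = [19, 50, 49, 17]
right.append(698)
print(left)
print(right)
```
[19, 50, 49, 17]
[6, 6, 4, 698]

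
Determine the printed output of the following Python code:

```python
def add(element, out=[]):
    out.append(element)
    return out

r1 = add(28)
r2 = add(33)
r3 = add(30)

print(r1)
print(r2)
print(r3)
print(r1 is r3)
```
[28, 33, 30]
[28, 33, 30]
[28, 33, 30]
True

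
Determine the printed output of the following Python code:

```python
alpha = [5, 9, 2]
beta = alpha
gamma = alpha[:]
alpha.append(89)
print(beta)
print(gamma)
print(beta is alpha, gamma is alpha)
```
[5, 9, 2, 89]
[5, 9, 2]
True False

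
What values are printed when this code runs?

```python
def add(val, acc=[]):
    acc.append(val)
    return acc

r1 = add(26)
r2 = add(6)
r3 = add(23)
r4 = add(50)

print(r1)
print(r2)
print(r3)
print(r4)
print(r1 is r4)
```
[26, 6, 23, 50]
[26, 6, 23, 50]
[26, 6, 23, 50]
[26, 6, 23, 50]
True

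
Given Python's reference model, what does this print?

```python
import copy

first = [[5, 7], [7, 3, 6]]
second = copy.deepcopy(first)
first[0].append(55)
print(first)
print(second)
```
[[5, 7, 55], [7, 3, 6]]
[[5, 7], [7, 3, 6]]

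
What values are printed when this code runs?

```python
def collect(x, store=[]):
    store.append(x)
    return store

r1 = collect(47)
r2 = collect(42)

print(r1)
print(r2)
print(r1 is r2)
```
[47, 42]
[47, 42]
True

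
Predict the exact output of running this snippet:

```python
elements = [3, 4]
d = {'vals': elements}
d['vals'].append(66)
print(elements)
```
[3, 4, 66]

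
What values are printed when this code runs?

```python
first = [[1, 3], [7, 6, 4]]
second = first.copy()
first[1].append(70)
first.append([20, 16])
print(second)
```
[[1, 3], [7, 6, 4, 70]]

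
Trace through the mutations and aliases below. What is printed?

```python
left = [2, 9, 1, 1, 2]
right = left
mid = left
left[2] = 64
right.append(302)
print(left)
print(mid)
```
[2, 9, 64, 1, 2, 302]
[2, 9, 64, 1, 2, 302]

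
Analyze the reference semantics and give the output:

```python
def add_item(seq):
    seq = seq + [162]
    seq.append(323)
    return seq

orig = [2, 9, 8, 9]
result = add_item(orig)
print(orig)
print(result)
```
[2, 9, 8, 9]
[2, 9, 8, 9, 162, 323]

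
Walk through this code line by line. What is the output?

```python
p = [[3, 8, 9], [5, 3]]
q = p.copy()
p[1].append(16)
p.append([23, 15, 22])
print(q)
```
[[3, 8, 9], [5, 3, 16]]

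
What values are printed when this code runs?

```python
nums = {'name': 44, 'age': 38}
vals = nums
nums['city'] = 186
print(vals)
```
{'name': 44, 'age': 38, 'city': 186}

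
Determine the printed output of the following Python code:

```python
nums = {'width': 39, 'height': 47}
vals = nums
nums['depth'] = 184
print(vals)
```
{'width': 39, 'height': 47, 'depth': 184}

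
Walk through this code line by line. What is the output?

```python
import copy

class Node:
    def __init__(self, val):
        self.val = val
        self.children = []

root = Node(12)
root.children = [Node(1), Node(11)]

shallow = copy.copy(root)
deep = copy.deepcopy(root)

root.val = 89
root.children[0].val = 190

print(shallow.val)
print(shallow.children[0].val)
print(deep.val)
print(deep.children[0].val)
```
12
190
12
1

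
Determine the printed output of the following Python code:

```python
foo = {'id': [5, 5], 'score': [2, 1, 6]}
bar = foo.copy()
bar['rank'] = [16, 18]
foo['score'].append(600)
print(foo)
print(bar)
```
{'id': [5, 5], 'score': [2, 1, 6, 600]}
{'id': [5, 5], 'score': [2, 1, 6, 600], 'rank': [16, 18]}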